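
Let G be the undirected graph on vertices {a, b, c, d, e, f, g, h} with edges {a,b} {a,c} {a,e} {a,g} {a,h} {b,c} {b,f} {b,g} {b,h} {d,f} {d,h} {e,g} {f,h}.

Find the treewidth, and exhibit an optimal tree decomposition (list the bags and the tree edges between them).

Treewidth 2.
Bags: B1 = {a, b, c}  B2 = {a, b, g}  B3 = {a, b, h}  B4 = {a, e, g}  B5 = {b, f, h}  B6 = {d, f, h}
Tree: B1–B2, B1–B3, B2–B4, B3–B5, B5–B6

Each bag holds 3 vertices, so the decomposition has width 2, which upper-bounds the treewidth. On the other hand G contains the 3-clique {d, f, h}. A clique must lie in a single bag of any decomposition, so no decomposition can have width below 2. The upper and lower bounds meet at 2, so that is the treewidth.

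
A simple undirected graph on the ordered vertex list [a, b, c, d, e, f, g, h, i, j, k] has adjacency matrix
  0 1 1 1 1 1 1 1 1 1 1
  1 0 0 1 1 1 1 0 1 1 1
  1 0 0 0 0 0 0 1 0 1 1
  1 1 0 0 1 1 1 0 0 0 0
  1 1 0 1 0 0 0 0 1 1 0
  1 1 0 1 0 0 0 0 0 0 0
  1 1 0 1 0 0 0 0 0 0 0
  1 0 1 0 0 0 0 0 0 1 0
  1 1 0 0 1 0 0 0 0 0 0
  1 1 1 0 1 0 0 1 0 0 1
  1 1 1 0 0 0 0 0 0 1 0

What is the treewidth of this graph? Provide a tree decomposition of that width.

Each bag holds 4 vertices, so the decomposition has width 3, which upper-bounds the treewidth. Conversely, {a, c, h, j} is a clique of size 4, and the vertices of any clique must share a bag in every tree decomposition; so some bag has ≥ 4 vertices and tw(G) ≥ 3. Combining the bounds, tw(G) = 3.

Treewidth 3.
One optimal decomposition is:
Bags: B1 = {a, b, j, k}  B2 = {a, b, e, j}  B3 = {a, c, j, k}  B4 = {a, b, d, e}  B5 = {a, b, d, g}  B6 = {a, b, e, i}  B7 = {a, b, d, f}  B8 = {a, c, h, j}
Tree: B1–B2, B1–B3, B2–B4, B4–B5, B4–B6, B4–B7, B3–B8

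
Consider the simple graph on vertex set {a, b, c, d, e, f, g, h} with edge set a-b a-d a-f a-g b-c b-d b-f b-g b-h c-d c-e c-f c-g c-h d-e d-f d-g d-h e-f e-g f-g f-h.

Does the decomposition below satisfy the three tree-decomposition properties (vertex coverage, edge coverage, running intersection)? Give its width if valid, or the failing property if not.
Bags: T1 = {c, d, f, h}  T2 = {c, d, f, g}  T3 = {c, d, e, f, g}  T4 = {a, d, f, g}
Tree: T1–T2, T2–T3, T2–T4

No — vertex b appears in no bag.

A tree decomposition must satisfy three properties: every vertex lies in some bag; for every edge, both endpoints lie together in some bag; and for every vertex, the bags containing it form a connected subtree. Here vertex b appears in no bag, so the decomposition is invalid.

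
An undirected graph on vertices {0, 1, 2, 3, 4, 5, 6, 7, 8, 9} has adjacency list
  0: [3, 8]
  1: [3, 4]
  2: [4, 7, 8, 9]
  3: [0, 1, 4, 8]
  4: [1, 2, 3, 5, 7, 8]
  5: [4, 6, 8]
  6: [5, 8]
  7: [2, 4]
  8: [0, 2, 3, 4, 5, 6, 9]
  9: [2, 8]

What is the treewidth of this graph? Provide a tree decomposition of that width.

Each bag holds 3 vertices, so the decomposition has width 2, which upper-bounds the treewidth. On the other hand G contains the 3-clique {0, 3, 8}. A clique must lie in a single bag of any decomposition, so no decomposition can have width below 2. Combining the bounds, tw(G) = 2.

Treewidth 2.
Bags: B1 = {2, 4, 8}  B2 = {4, 5, 8}  B3 = {3, 4, 8}  B4 = {2, 4, 7}  B5 = {5, 6, 8}  B6 = {0, 3, 8}  B7 = {1, 3, 4}  B8 = {2, 8, 9}
Tree: B1–B2, B1–B3, B1–B4, B2–B5, B3–B6, B3–B7, B1–B8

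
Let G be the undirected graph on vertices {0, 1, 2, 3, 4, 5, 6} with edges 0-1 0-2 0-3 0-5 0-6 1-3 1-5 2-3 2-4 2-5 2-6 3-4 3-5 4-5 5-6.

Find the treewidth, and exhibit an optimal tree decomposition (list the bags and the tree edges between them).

Treewidth 3.
One optimal decomposition is:
Bags: B1 = {0, 1, 3, 5}  B2 = {0, 2, 3, 5}  B3 = {2, 3, 4, 5}  B4 = {0, 2, 5, 6}
Tree: B1–B2, B2–B3, B2–B4

The largest bag has 4 vertices, giving width 3; this decomposition certifies tw(G) ≤ 3. Conversely, {0, 1, 3, 5} is a clique of size 4, and the vertices of any clique must share a bag in every tree decomposition; so some bag has ≥ 4 vertices and tw(G) ≥ 3. Hence tw(G) = 3 exactly.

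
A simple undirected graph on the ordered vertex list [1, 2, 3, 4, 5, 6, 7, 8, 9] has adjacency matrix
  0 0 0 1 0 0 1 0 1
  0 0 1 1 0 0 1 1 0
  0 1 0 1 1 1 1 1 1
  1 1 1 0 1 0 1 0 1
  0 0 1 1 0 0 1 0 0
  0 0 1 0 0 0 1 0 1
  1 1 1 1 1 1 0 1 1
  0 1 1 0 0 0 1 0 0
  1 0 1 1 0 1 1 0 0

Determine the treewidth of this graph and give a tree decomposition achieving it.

Each bag holds 4 vertices, so the decomposition has width 3, which upper-bounds the treewidth. Conversely, {1, 4, 7, 9} is a clique of size 4, and the vertices of any clique must share a bag in every tree decomposition; so some bag has ≥ 4 vertices and tw(G) ≥ 3. Therefore the treewidth is 3.

Treewidth 3.
One optimal decomposition is:
Bags: B1 = {2, 3, 4, 7}  B2 = {3, 4, 5, 7}  B3 = {3, 4, 7, 9}  B4 = {1, 4, 7, 9}  B5 = {2, 3, 7, 8}  B6 = {3, 6, 7, 9}
Tree: B1–B2, B2–B3, B3–B4, B1–B5, B3–B6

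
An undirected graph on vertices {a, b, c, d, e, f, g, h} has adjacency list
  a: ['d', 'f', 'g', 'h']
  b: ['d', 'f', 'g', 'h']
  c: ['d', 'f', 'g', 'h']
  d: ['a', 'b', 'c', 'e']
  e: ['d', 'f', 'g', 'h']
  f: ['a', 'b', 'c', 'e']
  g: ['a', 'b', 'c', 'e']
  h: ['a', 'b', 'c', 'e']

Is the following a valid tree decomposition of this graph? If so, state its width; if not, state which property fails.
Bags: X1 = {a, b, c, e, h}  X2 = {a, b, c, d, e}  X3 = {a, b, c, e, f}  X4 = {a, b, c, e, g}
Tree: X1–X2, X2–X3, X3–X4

Yes; width 4.

Vertex coverage: the bags together contain {a, b, c, d, e, f, g, h}, the full vertex set. Edge coverage: each edge of G has both endpoints in at least one bag. Running intersection: for every vertex, the bags containing it form a connected subtree. All three properties hold, so this is a valid tree decomposition of width max|bag| − 1 = 4, and hence tw(G) ≤ 4.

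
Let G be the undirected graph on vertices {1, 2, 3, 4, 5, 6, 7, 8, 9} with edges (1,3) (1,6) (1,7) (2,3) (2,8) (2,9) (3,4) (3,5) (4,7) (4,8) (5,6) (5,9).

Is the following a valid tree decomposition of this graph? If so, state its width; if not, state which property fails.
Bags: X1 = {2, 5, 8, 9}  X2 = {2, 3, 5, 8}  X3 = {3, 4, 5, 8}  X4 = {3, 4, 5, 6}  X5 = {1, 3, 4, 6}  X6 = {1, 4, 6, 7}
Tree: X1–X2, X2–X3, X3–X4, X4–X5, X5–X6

Checking the three conditions: (i) the bags cover all of {1, 2, 3, 4, 5, 6, 7, 8, 9}; (ii) for each edge, some bag contains both endpoints; (iii) the bags containing any fixed vertex form a subtree. All hold, so the decomposition is valid with width 4 − 1 = 3.

Yes; width 3.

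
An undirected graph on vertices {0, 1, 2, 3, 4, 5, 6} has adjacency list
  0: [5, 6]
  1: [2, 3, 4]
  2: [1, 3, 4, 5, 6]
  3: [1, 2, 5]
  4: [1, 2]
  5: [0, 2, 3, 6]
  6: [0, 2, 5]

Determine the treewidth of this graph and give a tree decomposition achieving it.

Treewidth 2.
One such decomposition:
Bags: B1 = {1, 2, 3}  B2 = {2, 3, 5}  B3 = {2, 5, 6}  B4 = {0, 5, 6}  B5 = {1, 2, 4}
Tree: B1–B2, B2–B3, B3–B4, B1–B5

Each bag holds 3 vertices, so the decomposition has width 2, which upper-bounds the treewidth. For the lower bound, the 3 vertices {0, 5, 6} are pairwise adjacent, and any tree decomposition puts a clique entirely inside one bag — forcing width ≥ 2. Hence tw(G) = 2 exactly.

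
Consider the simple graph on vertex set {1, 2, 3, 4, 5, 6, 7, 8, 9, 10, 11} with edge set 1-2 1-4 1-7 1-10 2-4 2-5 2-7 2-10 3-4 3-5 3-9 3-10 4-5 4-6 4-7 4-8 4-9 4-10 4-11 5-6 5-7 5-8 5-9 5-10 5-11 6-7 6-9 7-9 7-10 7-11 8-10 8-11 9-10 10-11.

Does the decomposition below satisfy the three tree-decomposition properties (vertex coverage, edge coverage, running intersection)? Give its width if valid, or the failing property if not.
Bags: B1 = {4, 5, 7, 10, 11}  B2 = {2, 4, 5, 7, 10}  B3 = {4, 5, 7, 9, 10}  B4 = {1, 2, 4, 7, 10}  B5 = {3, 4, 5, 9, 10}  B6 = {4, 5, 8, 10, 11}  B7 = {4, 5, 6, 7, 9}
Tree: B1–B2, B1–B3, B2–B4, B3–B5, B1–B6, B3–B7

Every vertex of G appears in some bag (union = {1, 2, 3, 4, 5, 6, 7, 8, 9, 10, 11}); every edge is covered by a bag; and for each vertex v the set of bags containing v is connected in the bag tree. The decomposition is therefore valid. The largest bag has 5 vertices, so the width is 4.

Yes; width 4.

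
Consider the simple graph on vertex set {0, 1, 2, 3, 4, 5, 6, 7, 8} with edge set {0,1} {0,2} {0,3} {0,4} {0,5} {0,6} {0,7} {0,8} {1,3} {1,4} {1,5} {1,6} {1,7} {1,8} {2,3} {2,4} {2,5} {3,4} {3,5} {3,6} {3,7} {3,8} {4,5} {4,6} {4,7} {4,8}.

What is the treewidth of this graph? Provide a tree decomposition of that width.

Treewidth 4.
One such decomposition:
Bags: B1 = {0, 1, 3, 4, 6}  B2 = {0, 1, 3, 4, 5}  B3 = {0, 1, 3, 4, 8}  B4 = {0, 2, 3, 4, 5}  B5 = {0, 1, 3, 4, 7}
Tree: B1–B2, B1–B3, B2–B4, B2–B5

Each bag holds 5 vertices, so the decomposition has width 4, which upper-bounds the treewidth. Conversely, {0, 1, 3, 4, 8} is a clique of size 5, and the vertices of any clique must share a bag in every tree decomposition; so some bag has ≥ 5 vertices and tw(G) ≥ 4. Therefore the treewidth is 4.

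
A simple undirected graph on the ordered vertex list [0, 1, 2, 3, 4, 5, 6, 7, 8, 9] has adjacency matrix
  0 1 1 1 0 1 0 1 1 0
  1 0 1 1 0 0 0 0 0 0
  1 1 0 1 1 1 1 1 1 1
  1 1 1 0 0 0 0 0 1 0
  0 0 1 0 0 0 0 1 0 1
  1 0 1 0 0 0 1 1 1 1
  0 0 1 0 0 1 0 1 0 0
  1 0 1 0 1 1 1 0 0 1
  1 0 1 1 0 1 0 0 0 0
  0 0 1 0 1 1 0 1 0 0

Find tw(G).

A width-3 tree decomposition is:
Bags: B1 = {2, 5, 7, 9}  B2 = {2, 4, 7, 9}  B3 = {0, 2, 5, 7}  B4 = {0, 2, 5, 8}  B5 = {0, 2, 3, 8}  B6 = {0, 1, 2, 3}  B7 = {2, 5, 6, 7}
Tree: B1–B2, B1–B3, B3–B4, B4–B5, B5–B6, B3–B7
The largest bag has 4 vertices, giving width 3; this decomposition certifies tw(G) ≤ 3. On the other hand G contains the 4-clique {0, 2, 3, 8}. A clique must lie in a single bag of any decomposition, so no decomposition can have width below 3. Combining the bounds, tw(G) = 3.

3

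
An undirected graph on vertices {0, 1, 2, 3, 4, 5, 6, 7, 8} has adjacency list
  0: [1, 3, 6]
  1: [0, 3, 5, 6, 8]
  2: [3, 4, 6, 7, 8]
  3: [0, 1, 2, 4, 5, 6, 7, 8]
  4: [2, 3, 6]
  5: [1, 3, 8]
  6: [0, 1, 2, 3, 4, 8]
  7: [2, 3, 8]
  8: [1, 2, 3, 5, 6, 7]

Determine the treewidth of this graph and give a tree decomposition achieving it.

Treewidth 3.
One such decomposition:
Bags: B1 = {1, 3, 5, 8}  B2 = {1, 3, 6, 8}  B3 = {0, 1, 3, 6}  B4 = {2, 3, 6, 8}  B5 = {2, 3, 4, 6}  B6 = {2, 3, 7, 8}
Tree: B1–B2, B2–B3, B2–B4, B4–B5, B4–B6

Every bag has size at most 4, so the width is 4 − 1 = 3 and tw(G) ≤ 3. On the other hand G contains the 4-clique {1, 3, 5, 8}. A clique must lie in a single bag of any decomposition, so no decomposition can have width below 3. Therefore the treewidth is 3.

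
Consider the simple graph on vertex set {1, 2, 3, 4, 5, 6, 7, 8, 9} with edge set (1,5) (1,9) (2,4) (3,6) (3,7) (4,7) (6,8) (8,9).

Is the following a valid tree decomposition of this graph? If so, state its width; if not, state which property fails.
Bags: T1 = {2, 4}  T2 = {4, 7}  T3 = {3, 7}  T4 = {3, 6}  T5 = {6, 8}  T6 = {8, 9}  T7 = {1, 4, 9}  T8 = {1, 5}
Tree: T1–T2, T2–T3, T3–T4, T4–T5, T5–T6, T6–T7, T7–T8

A tree decomposition must satisfy three properties: every vertex lies in some bag; for every edge, both endpoints lie together in some bag; and for every vertex, the bags containing it form a connected subtree. Here bags containing vertex 4 are not connected in the tree, so the decomposition is invalid.

No — bags containing vertex 4 are not connected in the tree.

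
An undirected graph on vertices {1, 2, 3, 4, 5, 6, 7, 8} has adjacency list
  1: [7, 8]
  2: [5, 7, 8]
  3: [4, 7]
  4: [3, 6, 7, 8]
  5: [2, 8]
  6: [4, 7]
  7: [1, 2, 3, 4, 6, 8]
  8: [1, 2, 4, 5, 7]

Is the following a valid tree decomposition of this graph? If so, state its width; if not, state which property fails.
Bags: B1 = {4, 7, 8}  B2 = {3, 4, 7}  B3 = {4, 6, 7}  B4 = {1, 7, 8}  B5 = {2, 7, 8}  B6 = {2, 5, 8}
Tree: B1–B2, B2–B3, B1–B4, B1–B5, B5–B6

Every vertex of G appears in some bag (union = {1, 2, 3, 4, 5, 6, 7, 8}); every edge is covered by a bag; and for each vertex v the set of bags containing v is connected in the bag tree. The decomposition is therefore valid. The largest bag has 3 vertices, so the width is 2.

Yes; width 2.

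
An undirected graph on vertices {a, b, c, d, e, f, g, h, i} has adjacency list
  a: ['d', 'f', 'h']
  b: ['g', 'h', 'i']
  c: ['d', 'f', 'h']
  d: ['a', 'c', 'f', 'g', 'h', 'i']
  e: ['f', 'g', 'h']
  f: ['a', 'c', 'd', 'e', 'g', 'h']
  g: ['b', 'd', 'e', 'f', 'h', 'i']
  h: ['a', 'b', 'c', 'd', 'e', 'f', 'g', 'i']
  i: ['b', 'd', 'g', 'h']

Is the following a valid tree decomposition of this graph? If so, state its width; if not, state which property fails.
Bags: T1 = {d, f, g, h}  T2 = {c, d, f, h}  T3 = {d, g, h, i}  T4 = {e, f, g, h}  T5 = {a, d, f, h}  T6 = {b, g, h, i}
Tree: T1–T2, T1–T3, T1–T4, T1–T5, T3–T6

Vertex coverage: the bags together contain {a, b, c, d, e, f, g, h, i}, the full vertex set. Edge coverage: each edge of G has both endpoints in at least one bag. Running intersection: for every vertex, the bags containing it form a connected subtree. All three properties hold, so this is a valid tree decomposition of width max|bag| − 1 = 3, and hence tw(G) ≤ 3.

Yes; width 3.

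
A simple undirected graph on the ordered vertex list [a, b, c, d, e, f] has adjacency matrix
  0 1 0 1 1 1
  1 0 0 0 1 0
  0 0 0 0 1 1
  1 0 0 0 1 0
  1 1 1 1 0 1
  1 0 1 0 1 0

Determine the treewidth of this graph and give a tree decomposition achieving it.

The largest bag has 3 vertices, giving width 2; this decomposition certifies tw(G) ≤ 2. Conversely, {c, e, f} is a clique of size 3, and the vertices of any clique must share a bag in every tree decomposition; so some bag has ≥ 3 vertices and tw(G) ≥ 2. Combining the bounds, tw(G) = 2.

Treewidth 2.
One optimal decomposition is:
Bags: B1 = {a, b, e}  B2 = {a, e, f}  B3 = {c, e, f}  B4 = {a, d, e}
Tree: B1–B2, B2–B3, B1–B4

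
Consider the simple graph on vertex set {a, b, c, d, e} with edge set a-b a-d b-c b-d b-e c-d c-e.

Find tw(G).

A width-2 tree decomposition is:
Bags: B1 = {b, c, d}  B2 = {a, b, d}  B3 = {b, c, e}
Tree: B1–B2, B1–B3
The largest bag has 3 vertices, giving width 2; this decomposition certifies tw(G) ≤ 2. On the other hand G contains the 3-clique {b, c, d}. A clique must lie in a single bag of any decomposition, so no decomposition can have width below 2. Combining the bounds, tw(G) = 2.

2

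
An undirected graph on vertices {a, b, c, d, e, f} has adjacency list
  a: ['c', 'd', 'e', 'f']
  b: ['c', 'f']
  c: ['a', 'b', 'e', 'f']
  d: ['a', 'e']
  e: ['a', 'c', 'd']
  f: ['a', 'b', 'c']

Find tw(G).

2

A width-2 tree decomposition is:
Bags: B1 = {b, c, f}  B2 = {a, c, f}  B3 = {a, c, e}  B4 = {a, d, e}
Tree: B1–B2, B2–B3, B3–B4
Every bag has size at most 3, so the width is 3 − 1 = 2 and tw(G) ≤ 2. On the other hand G contains the 3-clique {a, d, e}. A clique must lie in a single bag of any decomposition, so no decomposition can have width below 2. Therefore the treewidth is 2.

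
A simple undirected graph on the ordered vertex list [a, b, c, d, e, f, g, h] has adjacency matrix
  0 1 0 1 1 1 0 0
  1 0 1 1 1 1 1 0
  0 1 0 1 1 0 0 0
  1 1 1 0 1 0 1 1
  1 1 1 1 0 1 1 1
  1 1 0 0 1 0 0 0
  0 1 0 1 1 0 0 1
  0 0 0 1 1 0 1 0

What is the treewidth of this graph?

3

A width-3 tree decomposition is:
Bags: B1 = {a, b, d, e}  B2 = {b, c, d, e}  B3 = {a, b, e, f}  B4 = {b, d, e, g}  B5 = {d, e, g, h}
Tree: B1–B2, B1–B3, B1–B4, B4–B5
Every bag has size at most 4, so the width is 4 − 1 = 3 and tw(G) ≤ 3. For the lower bound, the 4 vertices {d, e, g, h} are pairwise adjacent, and any tree decomposition puts a clique entirely inside one bag — forcing width ≥ 3. Combining the bounds, tw(G) = 3.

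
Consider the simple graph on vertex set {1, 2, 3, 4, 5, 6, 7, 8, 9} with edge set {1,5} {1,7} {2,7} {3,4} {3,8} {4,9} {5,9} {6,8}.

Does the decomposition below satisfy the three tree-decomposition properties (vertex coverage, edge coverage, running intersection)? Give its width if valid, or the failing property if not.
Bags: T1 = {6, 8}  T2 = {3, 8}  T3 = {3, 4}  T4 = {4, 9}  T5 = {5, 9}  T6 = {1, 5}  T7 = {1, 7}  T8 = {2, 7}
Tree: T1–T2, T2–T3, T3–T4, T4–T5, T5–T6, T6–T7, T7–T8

Checking the three conditions: (i) the bags cover all of {1, 2, 3, 4, 5, 6, 7, 8, 9}; (ii) for each edge, some bag contains both endpoints; (iii) the bags containing any fixed vertex form a subtree. All hold, so the decomposition is valid with width 2 − 1 = 1.

Yes; width 1.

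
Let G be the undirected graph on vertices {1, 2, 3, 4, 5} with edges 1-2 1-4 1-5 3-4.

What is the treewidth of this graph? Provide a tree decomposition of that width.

Treewidth 1.
One optimal decomposition is:
Bags: B1 = {1, 4}  B2 = {3, 4}  B3 = {1, 2}  B4 = {1, 5}
Tree: B1–B2, B1–B3, B1–B4

The largest bag has 2 vertices, giving width 1; this decomposition certifies tw(G) ≤ 1. G has an edge, so its treewidth is at least 1. Combining the bounds, tw(G) = 1.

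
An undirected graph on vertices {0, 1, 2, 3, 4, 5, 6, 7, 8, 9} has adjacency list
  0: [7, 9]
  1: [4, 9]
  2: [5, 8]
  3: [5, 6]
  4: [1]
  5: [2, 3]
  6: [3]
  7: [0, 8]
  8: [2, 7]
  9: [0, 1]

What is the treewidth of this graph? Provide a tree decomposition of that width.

Treewidth 1.
One optimal decomposition is:
Bags: B1 = {3, 6}  B2 = {3, 5}  B3 = {2, 5}  B4 = {2, 8}  B5 = {7, 8}  B6 = {0, 7}  B7 = {0, 9}  B8 = {1, 9}  B9 = {1, 4}
Tree: B1–B2, B2–B3, B3–B4, B4–B5, B5–B6, B6–B7, B7–B8, B8–B9

The largest bag has 2 vertices, giving width 1; this decomposition certifies tw(G) ≤ 1. G has an edge, so its treewidth is at least 1. Therefore the treewidth is 1.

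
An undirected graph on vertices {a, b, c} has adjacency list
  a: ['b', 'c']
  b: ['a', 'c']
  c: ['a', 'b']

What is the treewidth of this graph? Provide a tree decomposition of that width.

A single bag containing all 3 vertices is trivially a valid decomposition of width 2. For the lower bound, the 3 vertices {a, b, c} are pairwise adjacent, and any tree decomposition puts a clique entirely inside one bag — forcing width ≥ 2. The upper and lower bounds meet at 2, so that is the treewidth.

Treewidth 2.
Bags: B1 = {a, b, c}
Tree: (single bag)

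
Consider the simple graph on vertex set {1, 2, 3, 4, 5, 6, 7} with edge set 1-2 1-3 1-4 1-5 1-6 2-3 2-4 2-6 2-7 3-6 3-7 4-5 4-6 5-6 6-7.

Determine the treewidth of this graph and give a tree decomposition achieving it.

The largest bag has 4 vertices, giving width 3; this decomposition certifies tw(G) ≤ 3. Conversely, {1, 2, 3, 6} is a clique of size 4, and the vertices of any clique must share a bag in every tree decomposition; so some bag has ≥ 4 vertices and tw(G) ≥ 3. Combining the bounds, tw(G) = 3.

Treewidth 3.
Bags: B1 = {1, 2, 4, 6}  B2 = {1, 4, 5, 6}  B3 = {1, 2, 3, 6}  B4 = {2, 3, 6, 7}
Tree: B1–B2, B1–B3, B3–B4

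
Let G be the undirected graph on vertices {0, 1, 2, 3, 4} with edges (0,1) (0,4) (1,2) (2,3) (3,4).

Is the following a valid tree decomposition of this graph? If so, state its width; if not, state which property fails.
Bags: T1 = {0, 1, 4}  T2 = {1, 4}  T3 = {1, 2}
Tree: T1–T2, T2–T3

No — vertex 3 appears in no bag.

A tree decomposition must satisfy three properties: every vertex lies in some bag; for every edge, both endpoints lie together in some bag; and for every vertex, the bags containing it form a connected subtree. Here vertex 3 appears in no bag, so the decomposition is invalid.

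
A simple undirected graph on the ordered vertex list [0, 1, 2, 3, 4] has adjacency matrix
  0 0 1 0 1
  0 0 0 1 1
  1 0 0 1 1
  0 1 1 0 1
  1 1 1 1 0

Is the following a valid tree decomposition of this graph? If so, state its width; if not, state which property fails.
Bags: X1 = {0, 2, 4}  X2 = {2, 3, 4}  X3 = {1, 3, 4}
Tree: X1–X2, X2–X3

Checking the three conditions: (i) the bags cover all of {0, 1, 2, 3, 4}; (ii) for each edge, some bag contains both endpoints; (iii) the bags containing any fixed vertex form a subtree. All hold, so the decomposition is valid with width 3 − 1 = 2.

Yes; width 2.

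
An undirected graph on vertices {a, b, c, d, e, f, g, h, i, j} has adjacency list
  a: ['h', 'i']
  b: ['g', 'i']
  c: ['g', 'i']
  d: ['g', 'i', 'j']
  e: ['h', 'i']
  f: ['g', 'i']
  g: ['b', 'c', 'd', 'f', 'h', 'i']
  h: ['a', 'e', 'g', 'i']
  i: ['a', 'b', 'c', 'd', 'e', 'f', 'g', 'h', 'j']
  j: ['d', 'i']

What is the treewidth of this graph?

A width-2 tree decomposition is:
Bags: B1 = {f, g, i}  B2 = {d, g, i}  B3 = {d, i, j}  B4 = {g, h, i}  B5 = {e, h, i}  B6 = {a, h, i}  B7 = {c, g, i}  B8 = {b, g, i}
Tree: B1–B2, B2–B3, B2–B4, B4–B5, B5–B6, B4–B7, B4–B8
The largest bag has 3 vertices, giving width 2; this decomposition certifies tw(G) ≤ 2. For the lower bound, the 3 vertices {d, g, i} are pairwise adjacent, and any tree decomposition puts a clique entirely inside one bag — forcing width ≥ 2. Hence tw(G) = 2 exactly.

2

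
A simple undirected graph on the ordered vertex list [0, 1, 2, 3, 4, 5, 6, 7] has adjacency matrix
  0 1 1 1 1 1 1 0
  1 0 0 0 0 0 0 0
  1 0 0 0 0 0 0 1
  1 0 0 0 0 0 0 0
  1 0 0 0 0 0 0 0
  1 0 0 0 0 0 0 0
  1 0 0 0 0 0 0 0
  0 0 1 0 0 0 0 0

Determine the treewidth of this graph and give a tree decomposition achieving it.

Treewidth 1.
Bags: B1 = {0, 5}  B2 = {0, 3}  B3 = {0, 4}  B4 = {0, 6}  B5 = {0, 2}  B6 = {0, 1}  B7 = {2, 7}
Tree: B1–B2, B2–B3, B1–B4, B3–B5, B1–B6, B5–B7

The largest bag has 2 vertices, giving width 1; this decomposition certifies tw(G) ≤ 1. Any graph with an edge has treewidth ≥ 1, and G has the edge 5–0. Therefore the treewidth is 1.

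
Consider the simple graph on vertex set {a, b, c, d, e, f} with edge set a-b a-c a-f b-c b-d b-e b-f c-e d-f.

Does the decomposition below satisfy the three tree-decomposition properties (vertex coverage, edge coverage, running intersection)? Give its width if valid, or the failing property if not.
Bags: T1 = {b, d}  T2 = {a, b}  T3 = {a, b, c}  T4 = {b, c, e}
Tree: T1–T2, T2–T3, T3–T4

A tree decomposition must satisfy three properties: every vertex lies in some bag; for every edge, both endpoints lie together in some bag; and for every vertex, the bags containing it form a connected subtree. Here vertex f appears in no bag, so the decomposition is invalid.

No — vertex f appears in no bag.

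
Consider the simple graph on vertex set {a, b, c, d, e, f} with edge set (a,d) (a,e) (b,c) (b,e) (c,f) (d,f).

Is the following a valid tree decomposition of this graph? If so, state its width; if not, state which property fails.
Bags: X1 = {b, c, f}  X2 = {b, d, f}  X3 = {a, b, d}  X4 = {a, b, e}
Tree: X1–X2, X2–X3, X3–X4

Yes; width 2.

Vertex coverage: the bags together contain {a, b, c, d, e, f}, the full vertex set. Edge coverage: each edge of G has both endpoints in at least one bag. Running intersection: for every vertex, the bags containing it form a connected subtree. All three properties hold, so this is a valid tree decomposition of width max|bag| − 1 = 2, and hence tw(G) ≤ 2.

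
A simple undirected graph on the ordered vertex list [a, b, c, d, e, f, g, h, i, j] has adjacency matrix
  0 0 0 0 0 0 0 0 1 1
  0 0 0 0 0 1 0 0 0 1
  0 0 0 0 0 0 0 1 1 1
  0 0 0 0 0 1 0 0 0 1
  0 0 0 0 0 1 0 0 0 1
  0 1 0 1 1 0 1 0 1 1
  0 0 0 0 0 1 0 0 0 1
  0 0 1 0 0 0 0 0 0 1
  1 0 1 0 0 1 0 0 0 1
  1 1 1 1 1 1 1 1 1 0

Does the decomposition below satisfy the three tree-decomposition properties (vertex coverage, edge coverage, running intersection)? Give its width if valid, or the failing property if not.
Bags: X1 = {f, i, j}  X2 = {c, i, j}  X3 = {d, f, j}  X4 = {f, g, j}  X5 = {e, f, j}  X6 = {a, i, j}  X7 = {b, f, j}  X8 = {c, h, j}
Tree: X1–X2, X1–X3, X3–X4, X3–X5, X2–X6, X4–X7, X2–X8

Checking the three conditions: (i) the bags cover all of {a, b, c, d, e, f, g, h, i, j}; (ii) for each edge, some bag contains both endpoints; (iii) the bags containing any fixed vertex form a subtree. All hold, so the decomposition is valid with width 3 − 1 = 2.

Yes; width 2.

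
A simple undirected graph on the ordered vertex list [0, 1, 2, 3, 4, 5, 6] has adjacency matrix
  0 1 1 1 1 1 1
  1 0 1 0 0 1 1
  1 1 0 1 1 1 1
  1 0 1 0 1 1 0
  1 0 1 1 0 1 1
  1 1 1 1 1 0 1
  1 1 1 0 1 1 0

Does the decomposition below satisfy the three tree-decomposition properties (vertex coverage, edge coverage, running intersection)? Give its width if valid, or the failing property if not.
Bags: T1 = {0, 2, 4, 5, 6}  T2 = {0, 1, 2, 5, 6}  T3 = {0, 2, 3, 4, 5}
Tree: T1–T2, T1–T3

Checking the three conditions: (i) the bags cover all of {0, 1, 2, 3, 4, 5, 6}; (ii) for each edge, some bag contains both endpoints; (iii) the bags containing any fixed vertex form a subtree. All hold, so the decomposition is valid with width 5 − 1 = 4.

Yes; width 4.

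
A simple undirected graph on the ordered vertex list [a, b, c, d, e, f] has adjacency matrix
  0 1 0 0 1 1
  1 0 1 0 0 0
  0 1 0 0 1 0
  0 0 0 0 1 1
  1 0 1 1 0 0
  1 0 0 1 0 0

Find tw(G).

A width-2 tree decomposition is:
Bags: B1 = {b, c, e}  B2 = {a, b, e}  B3 = {a, d, e}  B4 = {a, d, f}
Tree: B1–B2, B2–B3, B3–B4
Every bag has size at most 3, so the width is 3 − 1 = 2 and tw(G) ≤ 2. Since c–b–a–e–c is a cycle in G, G is not acyclic. Forests are exactly the graphs of treewidth ≤ 1, so tw(G) ≥ 2. Hence tw(G) = 2 exactly.

2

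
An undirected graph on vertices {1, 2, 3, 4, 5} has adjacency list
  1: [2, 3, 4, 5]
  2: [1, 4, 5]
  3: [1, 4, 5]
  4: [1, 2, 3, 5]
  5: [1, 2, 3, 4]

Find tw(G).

3

A width-3 tree decomposition is:
Bags: B1 = {1, 2, 4, 5}  B2 = {1, 3, 4, 5}
Tree: B1–B2
The largest bag has 4 vertices, giving width 3; this decomposition certifies tw(G) ≤ 3. Conversely, {1, 2, 4, 5} is a clique of size 4, and the vertices of any clique must share a bag in every tree decomposition; so some bag has ≥ 4 vertices and tw(G) ≥ 3. Therefore the treewidth is 3.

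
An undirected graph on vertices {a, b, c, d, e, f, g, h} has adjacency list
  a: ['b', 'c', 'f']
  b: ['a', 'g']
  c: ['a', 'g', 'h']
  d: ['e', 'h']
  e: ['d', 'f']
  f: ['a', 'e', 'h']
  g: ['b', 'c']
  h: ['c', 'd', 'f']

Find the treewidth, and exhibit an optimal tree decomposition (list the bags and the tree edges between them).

Treewidth 2.
One such decomposition:
Bags: B1 = {d, e, h}  B2 = {e, f, h}  B3 = {c, f, h}  B4 = {a, c, f}  B5 = {a, c, g}  B6 = {a, b, g}
Tree: B1–B2, B2–B3, B3–B4, B4–B5, B5–B6

The largest bag has 3 vertices, giving width 2; this decomposition certifies tw(G) ≤ 2. For the lower bound, G contains the cycle d–e–f–h–d, so G is not a forest; only forests have treewidth ≤ 1, hence tw(G) ≥ 2. The upper and lower bounds meet at 2, so that is the treewidth.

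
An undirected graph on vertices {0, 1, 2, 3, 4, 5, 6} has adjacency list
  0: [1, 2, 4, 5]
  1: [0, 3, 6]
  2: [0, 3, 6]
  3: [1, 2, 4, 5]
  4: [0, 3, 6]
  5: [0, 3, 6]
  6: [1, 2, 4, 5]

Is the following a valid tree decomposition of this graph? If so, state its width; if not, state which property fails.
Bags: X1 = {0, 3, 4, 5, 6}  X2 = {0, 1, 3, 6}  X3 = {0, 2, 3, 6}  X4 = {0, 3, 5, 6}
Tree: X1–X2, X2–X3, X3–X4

A tree decomposition must satisfy three properties: every vertex lies in some bag; for every edge, both endpoints lie together in some bag; and for every vertex, the bags containing it form a connected subtree. Here bags containing vertex 5 are not connected in the tree, so the decomposition is invalid.

No — bags containing vertex 5 are not connected in the tree.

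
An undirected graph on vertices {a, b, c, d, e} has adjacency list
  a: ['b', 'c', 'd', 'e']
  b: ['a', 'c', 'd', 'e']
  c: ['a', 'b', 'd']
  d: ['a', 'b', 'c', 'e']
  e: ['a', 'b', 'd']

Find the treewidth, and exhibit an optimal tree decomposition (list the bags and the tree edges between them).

Each bag holds 4 vertices, so the decomposition has width 3, which upper-bounds the treewidth. For the lower bound, the 4 vertices {a, b, d, e} are pairwise adjacent, and any tree decomposition puts a clique entirely inside one bag — forcing width ≥ 3. Combining the bounds, tw(G) = 3.

Treewidth 3.
One such decomposition:
Bags: B1 = {a, b, d, e}  B2 = {a, b, c, d}
Tree: B1–B2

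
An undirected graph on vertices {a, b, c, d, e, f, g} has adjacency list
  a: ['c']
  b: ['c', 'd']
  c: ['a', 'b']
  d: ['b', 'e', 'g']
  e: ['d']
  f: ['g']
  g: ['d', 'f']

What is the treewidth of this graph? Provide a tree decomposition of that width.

Treewidth 1.
One optimal decomposition is:
Bags: B1 = {b, c}  B2 = {b, d}  B3 = {d, e}  B4 = {d, g}  B5 = {a, c}  B6 = {f, g}
Tree: B1–B2, B2–B3, B2–B4, B1–B5, B4–B6

Every bag has size at most 2, so the width is 2 − 1 = 1 and tw(G) ≤ 1. G has an edge, so its treewidth is at least 1. The upper and lower bounds meet at 1, so that is the treewidth.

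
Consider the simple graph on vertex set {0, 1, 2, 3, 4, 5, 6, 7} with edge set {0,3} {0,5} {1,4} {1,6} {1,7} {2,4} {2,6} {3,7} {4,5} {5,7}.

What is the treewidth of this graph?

A width-2 tree decomposition is:
Bags: B1 = {0, 3, 7}  B2 = {0, 5, 7}  B3 = {1, 5, 7}  B4 = {1, 4, 5}  B5 = {1, 4, 6}  B6 = {2, 4, 6}
Tree: B1–B2, B2–B3, B3–B4, B4–B5, B5–B6
Every bag has size at most 3, so the width is 3 − 1 = 2 and tw(G) ≤ 2. Since 3–0–5–7–3 is a cycle in G, G is not acyclic. Forests are exactly the graphs of treewidth ≤ 1, so tw(G) ≥ 2. Hence tw(G) = 2 exactly.

2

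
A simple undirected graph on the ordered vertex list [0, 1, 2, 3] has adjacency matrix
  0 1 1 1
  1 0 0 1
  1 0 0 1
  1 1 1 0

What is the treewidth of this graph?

A width-2 tree decomposition is:
Bags: B1 = {0, 1, 3}  B2 = {0, 2, 3}
Tree: B1–B2
Every bag has size at most 3, so the width is 3 − 1 = 2 and tw(G) ≤ 2. Conversely, {0, 1, 3} is a clique of size 3, and the vertices of any clique must share a bag in every tree decomposition; so some bag has ≥ 3 vertices and tw(G) ≥ 2. Hence tw(G) = 2 exactly.

2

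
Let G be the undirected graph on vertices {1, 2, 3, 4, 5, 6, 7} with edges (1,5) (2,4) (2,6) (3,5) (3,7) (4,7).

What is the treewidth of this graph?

A width-1 tree decomposition is:
Bags: B1 = {1, 5}  B2 = {3, 5}  B3 = {3, 7}  B4 = {4, 7}  B5 = {2, 4}  B6 = {2, 6}
Tree: B1–B2, B2–B3, B3–B4, B4–B5, B5–B6
The largest bag has 2 vertices, giving width 1; this decomposition certifies tw(G) ≤ 1. Any graph with an edge has treewidth ≥ 1, and G has the edge 1–5. The upper and lower bounds meet at 1, so that is the treewidth.

1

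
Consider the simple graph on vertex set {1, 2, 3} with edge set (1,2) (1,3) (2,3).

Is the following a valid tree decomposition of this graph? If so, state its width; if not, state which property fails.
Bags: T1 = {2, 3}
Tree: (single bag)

No — vertex 1 appears in no bag.

A tree decomposition must satisfy three properties: every vertex lies in some bag; for every edge, both endpoints lie together in some bag; and for every vertex, the bags containing it form a connected subtree. Here vertex 1 appears in no bag, so the decomposition is invalid.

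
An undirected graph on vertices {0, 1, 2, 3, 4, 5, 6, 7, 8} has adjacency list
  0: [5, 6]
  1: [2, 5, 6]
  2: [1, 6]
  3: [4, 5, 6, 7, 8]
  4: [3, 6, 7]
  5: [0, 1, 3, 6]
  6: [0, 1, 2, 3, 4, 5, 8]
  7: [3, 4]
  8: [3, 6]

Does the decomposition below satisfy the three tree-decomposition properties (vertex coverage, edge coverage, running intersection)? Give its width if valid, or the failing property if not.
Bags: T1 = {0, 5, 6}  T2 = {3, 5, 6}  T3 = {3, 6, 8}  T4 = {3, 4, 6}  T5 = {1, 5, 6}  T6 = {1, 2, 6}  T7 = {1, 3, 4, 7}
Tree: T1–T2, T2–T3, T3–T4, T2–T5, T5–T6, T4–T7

A tree decomposition must satisfy three properties: every vertex lies in some bag; for every edge, both endpoints lie together in some bag; and for every vertex, the bags containing it form a connected subtree. Here bags containing vertex 1 are not connected in the tree, so the decomposition is invalid.

No — bags containing vertex 1 are not connected in the tree.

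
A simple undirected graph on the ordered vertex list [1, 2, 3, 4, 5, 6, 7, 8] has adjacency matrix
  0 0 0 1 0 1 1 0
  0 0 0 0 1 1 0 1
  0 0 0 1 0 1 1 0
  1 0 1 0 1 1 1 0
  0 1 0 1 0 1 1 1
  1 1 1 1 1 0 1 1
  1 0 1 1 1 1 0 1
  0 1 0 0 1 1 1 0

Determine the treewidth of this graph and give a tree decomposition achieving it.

Treewidth 3.
Bags: B1 = {3, 4, 6, 7}  B2 = {4, 5, 6, 7}  B3 = {5, 6, 7, 8}  B4 = {2, 5, 6, 8}  B5 = {1, 4, 6, 7}
Tree: B1–B2, B2–B3, B3–B4, B1–B5

The largest bag has 4 vertices, giving width 3; this decomposition certifies tw(G) ≤ 3. Conversely, {2, 5, 6, 8} is a clique of size 4, and the vertices of any clique must share a bag in every tree decomposition; so some bag has ≥ 4 vertices and tw(G) ≥ 3. Combining the bounds, tw(G) = 3.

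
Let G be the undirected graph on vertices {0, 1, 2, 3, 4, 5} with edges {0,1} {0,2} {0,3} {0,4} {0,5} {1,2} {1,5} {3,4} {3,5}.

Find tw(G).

2

A width-2 tree decomposition is:
Bags: B1 = {0, 3, 5}  B2 = {0, 1, 5}  B3 = {0, 3, 4}  B4 = {0, 1, 2}
Tree: B1–B2, B1–B3, B2–B4
Each bag holds 3 vertices, so the decomposition has width 2, which upper-bounds the treewidth. On the other hand G contains the 3-clique {0, 1, 2}. A clique must lie in a single bag of any decomposition, so no decomposition can have width below 2. The upper and lower bounds meet at 2, so that is the treewidth.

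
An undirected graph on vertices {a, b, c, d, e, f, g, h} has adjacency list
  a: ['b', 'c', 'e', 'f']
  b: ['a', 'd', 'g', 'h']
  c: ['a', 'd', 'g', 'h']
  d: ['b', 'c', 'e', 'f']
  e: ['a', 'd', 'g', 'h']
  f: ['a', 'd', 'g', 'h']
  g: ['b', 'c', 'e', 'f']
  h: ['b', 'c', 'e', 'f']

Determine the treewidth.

A width-4 tree decomposition is:
Bags: B1 = {a, d, f, g, h}  B2 = {a, d, e, g, h}  B3 = {a, b, d, g, h}  B4 = {a, c, d, g, h}
Tree: B1–B2, B2–B3, B3–B4
Each bag holds 5 vertices, so the decomposition has width 4, which upper-bounds the treewidth. For the lower bound: the 5 vertex sets {f,h}, {d,e}, {b,g}, {a}, {c} are disjoint, each induces a connected subgraph, and every pair is joined by at least one edge of G. Contracting each set to a single vertex therefore yields K_{5} as a minor, and since treewidth is minor-monotone, tw(G) ≥ tw(K_{5}) = 4. The upper and lower bounds meet at 4, so that is the treewidth.

4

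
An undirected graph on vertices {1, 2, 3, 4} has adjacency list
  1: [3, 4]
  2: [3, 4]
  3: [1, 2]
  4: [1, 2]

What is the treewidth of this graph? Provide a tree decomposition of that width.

The largest bag has 3 vertices, giving width 2; this decomposition certifies tw(G) ≤ 2. For the lower bound, G contains the cycle 2–4–1–3–2, so G is not a forest; only forests have treewidth ≤ 1, hence tw(G) ≥ 2. The upper and lower bounds meet at 2, so that is the treewidth.

Treewidth 2.
Bags: B1 = {1, 2, 4}  B2 = {1, 2, 3}
Tree: B1–B2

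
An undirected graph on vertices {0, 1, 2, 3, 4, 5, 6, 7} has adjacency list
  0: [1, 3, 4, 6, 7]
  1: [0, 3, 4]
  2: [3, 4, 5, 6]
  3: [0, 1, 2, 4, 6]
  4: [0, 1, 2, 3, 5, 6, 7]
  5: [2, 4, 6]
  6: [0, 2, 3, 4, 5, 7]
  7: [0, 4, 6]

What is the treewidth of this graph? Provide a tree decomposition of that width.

Every bag has size at most 4, so the width is 4 − 1 = 3 and tw(G) ≤ 3. For the lower bound, the 4 vertices {0, 1, 3, 4} are pairwise adjacent, and any tree decomposition puts a clique entirely inside one bag — forcing width ≥ 3. The upper and lower bounds meet at 3, so that is the treewidth.

Treewidth 3.
One such decomposition:
Bags: B1 = {2, 3, 4, 6}  B2 = {0, 3, 4, 6}  B3 = {0, 4, 6, 7}  B4 = {2, 4, 5, 6}  B5 = {0, 1, 3, 4}
Tree: B1–B2, B2–B3, B1–B4, B2–B5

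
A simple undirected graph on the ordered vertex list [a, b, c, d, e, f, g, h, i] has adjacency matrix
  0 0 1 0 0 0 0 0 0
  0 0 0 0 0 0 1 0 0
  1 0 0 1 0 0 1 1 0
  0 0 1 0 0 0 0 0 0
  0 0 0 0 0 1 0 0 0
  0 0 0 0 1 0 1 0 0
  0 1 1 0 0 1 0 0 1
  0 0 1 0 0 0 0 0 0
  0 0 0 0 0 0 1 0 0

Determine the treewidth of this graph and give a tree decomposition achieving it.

Treewidth 1.
One such decomposition:
Bags: B1 = {g, i}  B2 = {c, g}  B3 = {a, c}  B4 = {b, g}  B5 = {f, g}  B6 = {c, d}  B7 = {c, h}  B8 = {e, f}
Tree: B1–B2, B2–B3, B2–B4, B2–B5, B3–B6, B6–B7, B5–B8

The largest bag has 2 vertices, giving width 1; this decomposition certifies tw(G) ≤ 1. Since G has at least one edge (e.g. i–g), it is not an edgeless graph, so tw(G) ≥ 1. Hence tw(G) = 1 exactly.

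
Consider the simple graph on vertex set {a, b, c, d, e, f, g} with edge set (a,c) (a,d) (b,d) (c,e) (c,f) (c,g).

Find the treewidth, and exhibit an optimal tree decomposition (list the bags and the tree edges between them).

Each bag holds 2 vertices, so the decomposition has width 1, which upper-bounds the treewidth. Any graph with an edge has treewidth ≥ 1, and G has the edge c–f. The upper and lower bounds meet at 1, so that is the treewidth.

Treewidth 1.
One such decomposition:
Bags: B1 = {c, f}  B2 = {c, g}  B3 = {a, c}  B4 = {a, d}  B5 = {b, d}  B6 = {c, e}
Tree: B1–B2, B1–B3, B3–B4, B4–B5, B2–B6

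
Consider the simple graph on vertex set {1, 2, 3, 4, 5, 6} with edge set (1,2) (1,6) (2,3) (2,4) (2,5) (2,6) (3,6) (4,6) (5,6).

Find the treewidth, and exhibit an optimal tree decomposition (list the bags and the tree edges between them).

Treewidth 2.
One such decomposition:
Bags: B1 = {2, 5, 6}  B2 = {2, 4, 6}  B3 = {1, 2, 6}  B4 = {2, 3, 6}
Tree: B1–B2, B2–B3, B3–B4

Each bag holds 3 vertices, so the decomposition has width 2, which upper-bounds the treewidth. For the lower bound, the 3 vertices {1, 2, 6} are pairwise adjacent, and any tree decomposition puts a clique entirely inside one bag — forcing width ≥ 2. Combining the bounds, tw(G) = 2.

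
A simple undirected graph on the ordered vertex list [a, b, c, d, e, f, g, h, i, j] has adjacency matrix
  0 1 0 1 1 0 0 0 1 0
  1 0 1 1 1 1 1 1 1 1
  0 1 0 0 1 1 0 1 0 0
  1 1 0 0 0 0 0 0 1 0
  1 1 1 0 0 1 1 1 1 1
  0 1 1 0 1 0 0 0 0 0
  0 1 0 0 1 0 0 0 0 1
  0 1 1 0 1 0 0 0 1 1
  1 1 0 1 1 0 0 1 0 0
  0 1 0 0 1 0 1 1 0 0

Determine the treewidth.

A width-3 tree decomposition is:
Bags: B1 = {b, c, e, h}  B2 = {b, e, h, j}  B3 = {b, e, g, j}  B4 = {b, e, h, i}  B5 = {a, b, e, i}  B6 = {b, c, e, f}  B7 = {a, b, d, i}
Tree: B1–B2, B2–B3, B2–B4, B4–B5, B1–B6, B5–B7
Every bag has size at most 4, so the width is 4 − 1 = 3 and tw(G) ≤ 3. On the other hand G contains the 4-clique {a, b, d, i}. A clique must lie in a single bag of any decomposition, so no decomposition can have width below 3. Hence tw(G) = 3 exactly.

3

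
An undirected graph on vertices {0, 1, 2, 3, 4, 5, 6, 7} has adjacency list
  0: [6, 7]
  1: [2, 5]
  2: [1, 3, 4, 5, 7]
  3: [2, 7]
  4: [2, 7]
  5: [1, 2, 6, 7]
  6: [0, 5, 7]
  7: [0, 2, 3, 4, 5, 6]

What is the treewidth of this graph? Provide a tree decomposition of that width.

Every bag has size at most 3, so the width is 3 − 1 = 2 and tw(G) ≤ 2. Conversely, {1, 2, 5} is a clique of size 3, and the vertices of any clique must share a bag in every tree decomposition; so some bag has ≥ 3 vertices and tw(G) ≥ 2. Hence tw(G) = 2 exactly.

Treewidth 2.
One optimal decomposition is:
Bags: B1 = {2, 5, 7}  B2 = {2, 3, 7}  B3 = {5, 6, 7}  B4 = {0, 6, 7}  B5 = {1, 2, 5}  B6 = {2, 4, 7}
Tree: B1–B2, B1–B3, B3–B4, B1–B5, B2–B6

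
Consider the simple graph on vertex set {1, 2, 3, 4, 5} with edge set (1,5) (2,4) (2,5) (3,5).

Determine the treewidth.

1

A width-1 tree decomposition is:
Bags: B1 = {3, 5}  B2 = {1, 5}  B3 = {2, 5}  B4 = {2, 4}
Tree: B1–B2, B2–B3, B3–B4
Each bag holds 2 vertices, so the decomposition has width 1, which upper-bounds the treewidth. Any graph with an edge has treewidth ≥ 1, and G has the edge 3–5. Therefore the treewidth is 1.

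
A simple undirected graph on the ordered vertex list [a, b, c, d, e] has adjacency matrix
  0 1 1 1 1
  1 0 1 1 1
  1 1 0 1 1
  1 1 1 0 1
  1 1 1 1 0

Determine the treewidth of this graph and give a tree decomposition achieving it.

A single bag containing all 5 vertices is trivially a valid decomposition of width 4. For the lower bound, the 5 vertices {a, b, c, d, e} are pairwise adjacent, and any tree decomposition puts a clique entirely inside one bag — forcing width ≥ 4. Combining the bounds, tw(G) = 4.

Treewidth 4.
One such decomposition:
Bags: B1 = {a, b, c, d, e}
Tree: (single bag)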